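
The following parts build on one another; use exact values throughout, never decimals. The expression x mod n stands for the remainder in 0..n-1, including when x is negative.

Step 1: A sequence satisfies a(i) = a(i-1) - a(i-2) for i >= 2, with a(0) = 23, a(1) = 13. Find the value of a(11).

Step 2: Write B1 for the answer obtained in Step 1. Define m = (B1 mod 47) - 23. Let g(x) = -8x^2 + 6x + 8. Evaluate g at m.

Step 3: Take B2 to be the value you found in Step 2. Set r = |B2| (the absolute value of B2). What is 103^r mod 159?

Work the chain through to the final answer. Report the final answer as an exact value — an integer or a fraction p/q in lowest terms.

Step 1: a(2) = 1*(13) - 1*(23) = -10; iterating: a(2)=-10, a(3)=-23, a(4)=-13, a(5)=10, a(6)=23, a(7)=13, a(8)=-10, a(9)=-23, a(10)=-13, a(11)=10; answer 10
Step 2: B1 = 10; m = -13; -8*(-13)^2 + 6*(-13)^1 + 8 = (-1352) + (-78) + (8) = -1422; answer -1422
Step 3: B2 = -1422; r = 1422; squarings mod 159: 103^1=103, 103^2=115, 103^4=28, 103^8=148, 103^16=121, 103^32=13, 103^64=10, 103^128=100, 103^256=142, 103^512=130, 103^1024=46; 103^1422 = 103^2 * 103^4 * 103^8 * 103^128 * 103^256 * 103^1024 = 82 (mod 159); answer 82

82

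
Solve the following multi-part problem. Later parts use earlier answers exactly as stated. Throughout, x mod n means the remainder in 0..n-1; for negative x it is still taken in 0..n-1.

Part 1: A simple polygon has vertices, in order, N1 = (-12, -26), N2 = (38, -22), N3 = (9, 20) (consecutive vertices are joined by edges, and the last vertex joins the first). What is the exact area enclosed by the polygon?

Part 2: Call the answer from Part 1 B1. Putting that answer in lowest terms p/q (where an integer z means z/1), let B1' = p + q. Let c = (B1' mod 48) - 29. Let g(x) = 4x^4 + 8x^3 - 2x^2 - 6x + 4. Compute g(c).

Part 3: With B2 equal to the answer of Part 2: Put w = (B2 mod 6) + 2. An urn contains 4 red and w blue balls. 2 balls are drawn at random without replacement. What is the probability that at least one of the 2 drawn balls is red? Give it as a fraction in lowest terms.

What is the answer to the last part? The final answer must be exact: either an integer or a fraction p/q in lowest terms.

2/3

Part 1: cross terms: (-12*-22 - 38*-26)=1252, (38*20 - 9*-22)=958, (9*-26 - -12*20)=6; twice the area = |2216| = 2216; area = 1108; answer 1108
Part 2: B1 = 1108; threaded value p + q = 1109; c = -24; 4*(-24)^4 + 8*(-24)^3 - 2*(-24)^2 - 6*(-24)^1 + 4 = (1327104) + (-110592) + (-1152) + (144) + (4) = 1215508; answer 1215508
Part 3: B2 = 1215508; w = 6; total draws C(10,2) = 45; complement C(6,2) = 15; favorable 45 - 15 = 30; P = 2/3; answer 2/3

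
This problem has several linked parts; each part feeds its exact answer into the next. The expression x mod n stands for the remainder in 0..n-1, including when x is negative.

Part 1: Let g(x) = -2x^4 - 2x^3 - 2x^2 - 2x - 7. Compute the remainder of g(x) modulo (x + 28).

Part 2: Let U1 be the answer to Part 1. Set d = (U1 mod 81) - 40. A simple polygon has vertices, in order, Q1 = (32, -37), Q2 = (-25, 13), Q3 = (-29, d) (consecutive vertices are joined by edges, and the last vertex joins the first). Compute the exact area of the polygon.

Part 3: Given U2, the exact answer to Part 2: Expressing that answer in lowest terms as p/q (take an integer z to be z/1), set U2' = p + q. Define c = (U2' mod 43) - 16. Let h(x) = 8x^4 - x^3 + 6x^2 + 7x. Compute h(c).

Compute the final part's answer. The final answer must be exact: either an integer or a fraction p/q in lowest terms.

Part 1: remainder = value at the root: -2*(-28)^4 - 2*(-28)^3 - 2*(-28)^2 - 2*(-28)^1 - 7 = (-1229312) + (43904) + (-1568) + (56) + (-7) = -1186927; answer -1186927
Part 2: U1 = -1186927; d = 7; cross terms: (32*13 - -25*-37)=-509, (-25*7 - -29*13)=202, (-29*-37 - 32*7)=849; twice the area = |542| = 542; area = 271; answer 271
Part 3: U2 = 271; threaded value p + q = 272; c = -2; 8*(-2)^4 - 1*(-2)^3 + 6*(-2)^2 + 7*(-2)^1 = (128) + (8) + (24) + (-14) = 146; answer 146

146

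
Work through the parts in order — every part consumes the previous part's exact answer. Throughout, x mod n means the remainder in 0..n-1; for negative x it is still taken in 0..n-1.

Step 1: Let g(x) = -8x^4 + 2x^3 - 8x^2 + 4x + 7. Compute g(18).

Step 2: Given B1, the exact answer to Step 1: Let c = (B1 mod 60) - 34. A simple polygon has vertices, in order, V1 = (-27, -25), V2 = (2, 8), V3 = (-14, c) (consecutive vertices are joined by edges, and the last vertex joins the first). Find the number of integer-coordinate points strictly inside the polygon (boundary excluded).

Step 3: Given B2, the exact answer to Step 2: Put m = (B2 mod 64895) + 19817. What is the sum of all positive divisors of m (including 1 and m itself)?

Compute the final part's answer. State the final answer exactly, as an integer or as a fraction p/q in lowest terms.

24120

Step 1: -8*(18)^4 + 2*(18)^3 - 8*(18)^2 + 4*(18)^1 + 7 = (-839808) + (11664) + (-2592) + (72) + (7) = -830657; answer -830657
Step 2: B1 = -830657; c = 9; cross terms: (-27*8 - 2*-25)=-166, (2*9 - -14*8)=130, (-14*-25 - -27*9)=593; twice the area = |557| = 557; area = 557/2; boundary points = 1 + 1 + 1 = 3; strictly interior points = area - boundary/2 + 1 = 278; answer 278
Step 3: B2 = 278; m = 20095; 20095 = 5 * 4019; sigma = (1 + 5) * (1 + 4019) = 6 * 4020 = 24120; answer 24120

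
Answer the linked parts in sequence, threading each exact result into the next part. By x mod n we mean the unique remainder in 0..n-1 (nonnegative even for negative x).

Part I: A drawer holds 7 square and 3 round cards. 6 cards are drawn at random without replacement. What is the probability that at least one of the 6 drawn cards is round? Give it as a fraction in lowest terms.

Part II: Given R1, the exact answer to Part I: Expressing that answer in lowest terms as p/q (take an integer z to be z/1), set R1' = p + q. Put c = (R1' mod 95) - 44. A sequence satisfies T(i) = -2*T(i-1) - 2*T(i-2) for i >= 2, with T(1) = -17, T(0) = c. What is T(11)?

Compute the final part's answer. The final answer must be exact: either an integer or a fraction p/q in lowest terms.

Part I: total draws C(10,6) = 210; complement C(7,6) = 7; favorable 210 - 7 = 203; P = 29/30; answer 29/30
Part II: R1 = 29/30; threaded value p + q = 59; c = 15; T(2) = -2*(-17) - 2*(15) = 4; iterating: T(2)=4, T(3)=26, T(4)=-60, T(5)=68, T(6)=-16, T(7)=-104, T(8)=240, T(9)=-272, T(10)=64, T(11)=416; answer 416

416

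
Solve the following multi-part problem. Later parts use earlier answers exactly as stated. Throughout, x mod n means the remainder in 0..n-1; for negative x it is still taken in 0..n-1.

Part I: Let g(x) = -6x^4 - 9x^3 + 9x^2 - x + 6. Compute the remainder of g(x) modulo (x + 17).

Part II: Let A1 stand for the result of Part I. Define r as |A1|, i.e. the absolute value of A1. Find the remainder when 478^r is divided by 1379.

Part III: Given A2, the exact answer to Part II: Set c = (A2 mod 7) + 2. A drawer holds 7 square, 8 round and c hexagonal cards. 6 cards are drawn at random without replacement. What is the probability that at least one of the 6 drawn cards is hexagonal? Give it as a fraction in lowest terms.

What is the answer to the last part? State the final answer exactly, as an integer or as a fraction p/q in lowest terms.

3161/3876

Part I: remainder = value at the root: -6*(-17)^4 - 9*(-17)^3 + 9*(-17)^2 - 1*(-17)^1 + 6 = (-501126) + (44217) + (2601) + (17) + (6) = -454285; answer -454285
Part II: A1 = -454285; r = 454285; squarings mod 1379: 478^1=478, 478^2=949, 478^4=114, 478^8=585, 478^16=233, 478^32=508, 478^64=191, 478^128=627, 478^256=114, 478^512=585, 478^1024=233, 478^2048=508, 478^4096=191, 478^8192=627, 478^16384=114, 478^32768=585, 478^65536=233, 478^131072=508, 478^262144=191; 478^454285 = 478^1 * 478^4 * 478^8 * 478^128 * 478^512 * 478^1024 * 478^2048 * 478^8192 * 478^16384 * 478^32768 * 478^131072 * 478^262144 = 856 (mod 1379); answer 856
Part III: A2 = 856; c = 4; total draws C(19,6) = 27132; complement C(15,6) = 5005; favorable 27132 - 5005 = 22127; P = 3161/3876; answer 3161/3876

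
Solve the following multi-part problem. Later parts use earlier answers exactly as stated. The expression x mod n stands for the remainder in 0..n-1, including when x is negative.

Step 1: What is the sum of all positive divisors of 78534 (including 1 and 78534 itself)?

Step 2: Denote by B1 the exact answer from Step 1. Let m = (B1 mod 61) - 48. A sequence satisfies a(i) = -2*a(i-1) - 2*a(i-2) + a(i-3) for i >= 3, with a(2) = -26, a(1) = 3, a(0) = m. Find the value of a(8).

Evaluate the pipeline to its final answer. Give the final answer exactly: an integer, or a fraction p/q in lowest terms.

-402

Step 1: 78534 = 2 * 3^2 * 4363; sigma = (1 + 2) * (1 + 3 + 9) * (1 + 4363) = 3 * 13 * 4364 = 170196; answer 170196
Step 2: B1 = 170196; m = -42; a(3) = -2*(-26) - 2*(3) + 1*(-42) = 4; iterating: a(3)=4, a(4)=47, a(5)=-128, a(6)=166, a(7)=-29, a(8)=-402; answer -402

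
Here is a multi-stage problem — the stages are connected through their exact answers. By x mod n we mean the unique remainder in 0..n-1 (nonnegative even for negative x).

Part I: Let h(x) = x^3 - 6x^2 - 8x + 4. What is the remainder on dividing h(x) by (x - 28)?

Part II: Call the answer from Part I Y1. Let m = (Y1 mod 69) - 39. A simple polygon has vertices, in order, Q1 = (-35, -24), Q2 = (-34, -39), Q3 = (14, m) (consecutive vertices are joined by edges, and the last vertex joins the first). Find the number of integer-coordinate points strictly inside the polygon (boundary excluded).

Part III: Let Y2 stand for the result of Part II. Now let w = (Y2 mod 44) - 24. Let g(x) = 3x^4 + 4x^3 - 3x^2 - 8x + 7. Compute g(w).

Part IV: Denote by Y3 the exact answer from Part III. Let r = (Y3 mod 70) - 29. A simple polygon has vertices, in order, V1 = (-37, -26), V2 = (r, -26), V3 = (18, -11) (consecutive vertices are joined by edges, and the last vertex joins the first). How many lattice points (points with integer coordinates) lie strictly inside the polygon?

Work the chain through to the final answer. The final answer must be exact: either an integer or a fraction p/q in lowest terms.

Part I: remainder = value at the root: 1*(28)^3 - 6*(28)^2 - 8*(28)^1 + 4 = (21952) + (-4704) + (-224) + (4) = 17028; answer 17028
Part II: Y1 = 17028; m = 15; cross terms: (-35*-39 - -34*-24)=549, (-34*15 - 14*-39)=36, (14*-24 - -35*15)=189; twice the area = |774| = 774; area = 387; boundary points = 1 + 6 + 1 = 8; strictly interior points = area - boundary/2 + 1 = 384; answer 384
Part III: Y2 = 384; w = 8; 3*(8)^4 + 4*(8)^3 - 3*(8)^2 - 8*(8)^1 + 7 = (12288) + (2048) + (-192) + (-64) + (7) = 14087; answer 14087
Part IV: Y3 = 14087; r = -12; cross terms: (-37*-26 - -12*-26)=650, (-12*-11 - 18*-26)=600, (18*-26 - -37*-11)=-875; twice the area = |375| = 375; area = 375/2; boundary points = 25 + 15 + 5 = 45; strictly interior points = area - boundary/2 + 1 = 166; answer 166

166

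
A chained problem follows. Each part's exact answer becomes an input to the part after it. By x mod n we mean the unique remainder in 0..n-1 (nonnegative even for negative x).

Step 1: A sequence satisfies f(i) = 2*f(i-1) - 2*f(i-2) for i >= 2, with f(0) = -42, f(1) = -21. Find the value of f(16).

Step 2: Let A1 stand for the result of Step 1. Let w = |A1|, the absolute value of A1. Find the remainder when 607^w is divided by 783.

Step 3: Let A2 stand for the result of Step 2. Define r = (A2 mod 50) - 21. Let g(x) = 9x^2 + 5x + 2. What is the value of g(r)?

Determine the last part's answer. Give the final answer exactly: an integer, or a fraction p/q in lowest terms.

686

Step 1: f(2) = 2*(-21) - 2*(-42) = 42; iterating: f(2)=42, f(3)=126, f(4)=168, f(5)=84, f(6)=-168, f(7)=-504, f(8)=-672, f(9)=-336, f(10)=672, f(11)=2016, f(12)=2688, f(13)=1344, f(14)=-2688, f(15)=-8064, f(16)=-10752; answer -10752
Step 2: A1 = -10752; w = 10752; squarings mod 783: 607^1=607, 607^2=439, 607^4=103, 607^8=430, 607^16=112, 607^32=16, 607^64=256, 607^128=547, 607^256=103, 607^512=430, 607^1024=112, 607^2048=16, 607^4096=256, 607^8192=547; 607^10752 = 607^512 * 607^2048 * 607^8192 = 262 (mod 783); answer 262
Step 3: A2 = 262; r = -9; 9*(-9)^2 + 5*(-9)^1 + 2 = (729) + (-45) + (2) = 686; answer 686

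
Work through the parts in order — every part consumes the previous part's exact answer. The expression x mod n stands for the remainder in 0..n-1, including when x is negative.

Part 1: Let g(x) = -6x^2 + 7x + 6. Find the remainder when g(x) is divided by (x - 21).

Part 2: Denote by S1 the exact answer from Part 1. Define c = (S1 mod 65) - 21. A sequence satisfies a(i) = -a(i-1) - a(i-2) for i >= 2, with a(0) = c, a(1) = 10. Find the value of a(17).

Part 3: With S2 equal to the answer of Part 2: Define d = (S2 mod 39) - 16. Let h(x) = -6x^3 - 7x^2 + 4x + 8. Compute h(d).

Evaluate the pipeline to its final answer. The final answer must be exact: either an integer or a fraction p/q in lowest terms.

2600

Part 1: remainder = value at the root: -6*(21)^2 + 7*(21)^1 + 6 = (-2646) + (147) + (6) = -2493; answer -2493
Part 2: S1 = -2493; c = 21; a(2) = -1*(10) - 1*(21) = -31; iterating: a(2)=-31, a(3)=21, a(4)=10, a(5)=-31, a(6)=21, a(7)=10, a(8)=-31, a(9)=21, a(10)=10, a(11)=-31, a(12)=21, a(13)=10, a(14)=-31, a(15)=21, a(16)=10, a(17)=-31; answer -31
Part 3: S2 = -31; d = -8; -6*(-8)^3 - 7*(-8)^2 + 4*(-8)^1 + 8 = (3072) + (-448) + (-32) + (8) = 2600; answer 2600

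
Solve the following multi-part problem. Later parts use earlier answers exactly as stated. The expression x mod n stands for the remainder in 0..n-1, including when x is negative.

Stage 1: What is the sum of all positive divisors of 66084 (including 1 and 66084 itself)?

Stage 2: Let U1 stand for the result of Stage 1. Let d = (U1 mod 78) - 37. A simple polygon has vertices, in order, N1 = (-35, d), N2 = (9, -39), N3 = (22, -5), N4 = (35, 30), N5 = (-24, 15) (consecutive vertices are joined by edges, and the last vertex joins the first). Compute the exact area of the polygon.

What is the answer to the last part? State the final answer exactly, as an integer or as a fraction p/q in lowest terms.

Stage 1: 66084 = 2^2 * 3 * 5507; sigma = (1 + 2 + 4) * (1 + 3) * (1 + 5507) = 7 * 4 * 5508 = 154224; answer 154224
Stage 2: U1 = 154224; d = -19; cross terms: (-35*-39 - 9*-19)=1536, (9*-5 - 22*-39)=813, (22*30 - 35*-5)=835, (35*15 - -24*30)=1245, (-24*-19 - -35*15)=981; twice the area = |5410| = 5410; area = 2705; answer 2705

2705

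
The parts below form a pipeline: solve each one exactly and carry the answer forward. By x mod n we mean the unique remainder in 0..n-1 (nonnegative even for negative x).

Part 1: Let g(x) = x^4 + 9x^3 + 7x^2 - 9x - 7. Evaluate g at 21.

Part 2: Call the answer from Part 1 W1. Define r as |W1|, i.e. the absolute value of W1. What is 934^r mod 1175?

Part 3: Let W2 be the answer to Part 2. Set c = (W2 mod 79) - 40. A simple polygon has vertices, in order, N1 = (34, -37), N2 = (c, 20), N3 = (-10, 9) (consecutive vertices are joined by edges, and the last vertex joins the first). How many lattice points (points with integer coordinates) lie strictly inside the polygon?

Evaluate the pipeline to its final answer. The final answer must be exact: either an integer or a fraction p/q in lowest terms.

Part 1: 1*(21)^4 + 9*(21)^3 + 7*(21)^2 - 9*(21)^1 - 7 = (194481) + (83349) + (3087) + (-189) + (-7) = 280721; answer 280721
Part 2: W1 = 280721; r = 280721; squarings mod 1175: 934^1=934, 934^2=506, 934^4=1061, 934^8=71, 934^16=341, 934^32=1131, 934^64=761, 934^128=1021, 934^256=216, 934^512=831, 934^1024=836, 934^2048=946, 934^4096=741, 934^8192=356, 934^16384=1011, 934^32768=1046, 934^65536=191, 934^131072=56, 934^262144=786; 934^280721 = 934^1 * 934^16 * 934^128 * 934^2048 * 934^16384 * 934^262144 = 109 (mod 1175); answer 109
Part 3: W2 = 109; c = -10; cross terms: (34*20 - -10*-37)=310, (-10*9 - -10*20)=110, (-10*-37 - 34*9)=64; twice the area = |484| = 484; area = 242; boundary points = 1 + 11 + 2 = 14; strictly interior points = area - boundary/2 + 1 = 236; answer 236

236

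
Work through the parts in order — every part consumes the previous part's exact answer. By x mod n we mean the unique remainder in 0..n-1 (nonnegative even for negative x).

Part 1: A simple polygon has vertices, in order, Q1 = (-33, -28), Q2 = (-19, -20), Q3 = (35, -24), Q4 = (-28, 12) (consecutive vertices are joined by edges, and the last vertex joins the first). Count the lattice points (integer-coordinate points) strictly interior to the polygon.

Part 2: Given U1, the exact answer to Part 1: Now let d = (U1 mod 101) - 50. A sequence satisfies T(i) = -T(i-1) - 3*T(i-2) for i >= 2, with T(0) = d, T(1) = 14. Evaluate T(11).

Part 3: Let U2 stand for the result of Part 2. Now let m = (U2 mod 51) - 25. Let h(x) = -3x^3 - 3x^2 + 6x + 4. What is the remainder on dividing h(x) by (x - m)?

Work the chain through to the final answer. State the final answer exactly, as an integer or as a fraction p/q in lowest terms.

Part 1: cross terms: (-33*-20 - -19*-28)=128, (-19*-24 - 35*-20)=1156, (35*12 - -28*-24)=-252, (-28*-28 - -33*12)=1180; twice the area = |2212| = 2212; area = 1106; boundary points = 2 + 2 + 9 + 5 = 18; strictly interior points = area - boundary/2 + 1 = 1098; answer 1098
Part 2: U1 = 1098; d = 38; T(2) = -1*(14) - 3*(38) = -128; iterating: T(2)=-128, T(3)=86, T(4)=298, T(5)=-556, T(6)=-338, T(7)=2006, T(8)=-992, T(9)=-5026, T(10)=8002, T(11)=7076; answer 7076
Part 3: U2 = 7076; m = 13; remainder = value at the root: -3*(13)^3 - 3*(13)^2 + 6*(13)^1 + 4 = (-6591) + (-507) + (78) + (4) = -7016; answer -7016

-7016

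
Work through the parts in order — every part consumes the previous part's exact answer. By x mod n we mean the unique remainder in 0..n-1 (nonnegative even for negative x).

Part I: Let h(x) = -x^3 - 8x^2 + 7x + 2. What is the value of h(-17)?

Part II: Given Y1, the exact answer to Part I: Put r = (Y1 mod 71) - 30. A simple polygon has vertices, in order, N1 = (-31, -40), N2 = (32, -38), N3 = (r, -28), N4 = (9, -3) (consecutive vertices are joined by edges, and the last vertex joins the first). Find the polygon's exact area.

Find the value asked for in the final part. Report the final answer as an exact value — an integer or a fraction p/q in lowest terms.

2761/2

Part I: -1*(-17)^3 - 8*(-17)^2 + 7*(-17)^1 + 2 = (4913) + (-2312) + (-119) + (2) = 2484; answer 2484
Part II: Y1 = 2484; r = 40; cross terms: (-31*-38 - 32*-40)=2458, (32*-28 - 40*-38)=624, (40*-3 - 9*-28)=132, (9*-40 - -31*-3)=-453; twice the area = |2761| = 2761; area = 2761/2; answer 2761/2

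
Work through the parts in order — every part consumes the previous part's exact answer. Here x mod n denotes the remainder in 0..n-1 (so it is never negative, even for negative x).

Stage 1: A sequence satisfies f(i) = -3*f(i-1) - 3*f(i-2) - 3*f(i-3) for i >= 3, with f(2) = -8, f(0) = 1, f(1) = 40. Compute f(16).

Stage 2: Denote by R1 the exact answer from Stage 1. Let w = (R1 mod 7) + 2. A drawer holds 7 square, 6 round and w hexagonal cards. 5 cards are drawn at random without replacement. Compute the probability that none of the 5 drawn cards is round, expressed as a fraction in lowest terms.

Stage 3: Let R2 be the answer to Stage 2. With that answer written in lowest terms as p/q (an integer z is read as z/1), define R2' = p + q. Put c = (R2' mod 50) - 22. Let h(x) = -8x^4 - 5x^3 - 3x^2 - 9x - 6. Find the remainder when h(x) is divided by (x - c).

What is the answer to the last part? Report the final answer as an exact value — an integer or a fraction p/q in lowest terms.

Stage 1: f(3) = -3*(-8) - 3*(40) - 3*(1) = -99; iterating: f(3)=-99, f(4)=201, f(5)=-282, f(6)=540, f(7)=-1377, f(8)=3357, f(9)=-7560, f(10)=16740, f(11)=-37611, f(12)=85293, f(13)=-193266, f(14)=436752, f(15)=-986337, f(16)=2228553; answer 2228553
Stage 2: R1 = 2228553; w = 7; total draws C(20,5) = 15504; favorable C(14,5) = 2002; P = 1001/7752; answer 1001/7752
Stage 3: R2 = 1001/7752; threaded value p + q = 8753; c = -19; remainder = value at the root: -8*(-19)^4 - 5*(-19)^3 - 3*(-19)^2 - 9*(-19)^1 - 6 = (-1042568) + (34295) + (-1083) + (171) + (-6) = -1009191; answer -1009191

-1009191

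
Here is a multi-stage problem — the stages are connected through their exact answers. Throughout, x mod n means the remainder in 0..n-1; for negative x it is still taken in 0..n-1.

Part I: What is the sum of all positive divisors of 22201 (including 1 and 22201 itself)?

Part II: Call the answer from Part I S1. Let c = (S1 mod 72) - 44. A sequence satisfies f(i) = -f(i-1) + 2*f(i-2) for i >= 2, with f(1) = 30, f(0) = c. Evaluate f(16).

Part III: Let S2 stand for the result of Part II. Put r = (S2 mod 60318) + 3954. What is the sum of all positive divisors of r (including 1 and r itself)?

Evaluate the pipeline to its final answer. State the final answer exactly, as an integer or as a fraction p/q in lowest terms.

Part I: 22201 = 149^2; sigma = (1 + 149 + 22201) = 22351; answer 22351
Part II: S1 = 22351; c = -13; f(2) = -1*(30) + 2*(-13) = -56; iterating: f(2)=-56, f(3)=116, f(4)=-228, f(5)=460, f(6)=-916, f(7)=1836, f(8)=-3668, f(9)=7340, f(10)=-14676, f(11)=29356, f(12)=-58708, f(13)=117420, f(14)=-234836, f(15)=469676, f(16)=-939348; answer -939348
Part III: S2 = -939348; r = 29694; 29694 = 2 * 3 * 7^2 * 101; sigma = (1 + 2) * (1 + 3) * (1 + 7 + 49) * (1 + 101) = 3 * 4 * 57 * 102 = 69768; answer 69768

69768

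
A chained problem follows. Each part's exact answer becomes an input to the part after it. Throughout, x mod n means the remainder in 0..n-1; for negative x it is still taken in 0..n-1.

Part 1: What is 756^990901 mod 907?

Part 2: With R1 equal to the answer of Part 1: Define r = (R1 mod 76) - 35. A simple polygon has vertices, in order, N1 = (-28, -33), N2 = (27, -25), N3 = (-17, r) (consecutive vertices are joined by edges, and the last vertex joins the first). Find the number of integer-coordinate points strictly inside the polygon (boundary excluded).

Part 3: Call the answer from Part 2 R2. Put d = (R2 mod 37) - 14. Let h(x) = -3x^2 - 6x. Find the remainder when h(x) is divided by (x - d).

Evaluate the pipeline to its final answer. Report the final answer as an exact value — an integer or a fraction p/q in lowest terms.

Part 1: squarings mod 907: 756^1=756, 756^2=126, 756^4=457, 756^8=239, 756^16=887, 756^32=400, 756^64=368, 756^128=281, 756^256=52, 756^512=890, 756^1024=289, 756^2048=77, 756^4096=487, 756^8192=442, 756^16384=359, 756^32768=87, 756^65536=313, 756^131072=13, 756^262144=169, 756^524288=444; 756^990901 = 756^1 * 756^4 * 756^16 * 756^32 * 756^128 * 756^512 * 756^1024 * 756^2048 * 756^4096 * 756^65536 * 756^131072 * 756^262144 * 756^524288 = 360 (mod 907); answer 360
Part 2: R1 = 360; r = 21; cross terms: (-28*-25 - 27*-33)=1591, (27*21 - -17*-25)=142, (-17*-33 - -28*21)=1149; twice the area = |2882| = 2882; area = 1441; boundary points = 1 + 2 + 1 = 4; strictly interior points = area - boundary/2 + 1 = 1440; answer 1440
Part 3: R2 = 1440; d = 20; remainder = value at the root: -3*(20)^2 - 6*(20)^1 = (-1200) + (-120) = -1320; answer -1320

-1320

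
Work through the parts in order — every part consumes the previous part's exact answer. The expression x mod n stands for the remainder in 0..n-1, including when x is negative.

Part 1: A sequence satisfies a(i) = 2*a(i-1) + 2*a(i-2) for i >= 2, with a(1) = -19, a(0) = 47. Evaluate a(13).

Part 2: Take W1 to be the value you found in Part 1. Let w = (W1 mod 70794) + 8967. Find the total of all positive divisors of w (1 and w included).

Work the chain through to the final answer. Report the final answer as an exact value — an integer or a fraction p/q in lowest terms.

71448

Part 1: a(2) = 2*(-19) + 2*(47) = 56; iterating: a(2)=56, a(3)=74, a(4)=260, a(5)=668, a(6)=1856, a(7)=5048, a(8)=13808, a(9)=37712, a(10)=103040, a(11)=281504, a(12)=769088, a(13)=2101184; answer 2101184
Part 2: W1 = 2101184; w = 57125; 57125 = 5^3 * 457; sigma = (1 + 5 + 25 + 125) * (1 + 457) = 156 * 458 = 71448; answer 71448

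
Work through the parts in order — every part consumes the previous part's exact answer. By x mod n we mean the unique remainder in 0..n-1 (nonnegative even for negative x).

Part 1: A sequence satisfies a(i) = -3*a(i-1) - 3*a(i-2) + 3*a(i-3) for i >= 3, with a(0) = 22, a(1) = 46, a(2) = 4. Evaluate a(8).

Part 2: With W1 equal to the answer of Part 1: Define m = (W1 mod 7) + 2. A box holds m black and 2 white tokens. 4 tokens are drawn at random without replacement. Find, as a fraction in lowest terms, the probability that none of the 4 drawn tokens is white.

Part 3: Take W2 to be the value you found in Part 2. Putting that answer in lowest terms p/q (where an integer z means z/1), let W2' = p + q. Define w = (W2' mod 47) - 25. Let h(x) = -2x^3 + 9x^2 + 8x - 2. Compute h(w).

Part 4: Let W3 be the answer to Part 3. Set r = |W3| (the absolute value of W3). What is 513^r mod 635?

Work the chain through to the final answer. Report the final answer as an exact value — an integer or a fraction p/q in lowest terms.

Part 1: a(3) = -3*(4) - 3*(46) + 3*(22) = -84; iterating: a(3)=-84, a(4)=378, a(5)=-870, a(6)=1224, a(7)=72, a(8)=-6498; answer -6498
Part 2: W1 = -6498; m = 7; total draws C(9,4) = 126; favorable C(7,4) = 35; P = 5/18; answer 5/18
Part 3: W2 = 5/18; threaded value p + q = 23; w = -2; -2*(-2)^3 + 9*(-2)^2 + 8*(-2)^1 - 2 = (16) + (36) + (-16) + (-2) = 34; answer 34
Part 4: W3 = 34; r = 34; squarings mod 635: 513^1=513, 513^2=279, 513^4=371, 513^8=481, 513^16=221, 513^32=581; 513^34 = 513^2 * 513^32 = 174 (mod 635); answer 174

174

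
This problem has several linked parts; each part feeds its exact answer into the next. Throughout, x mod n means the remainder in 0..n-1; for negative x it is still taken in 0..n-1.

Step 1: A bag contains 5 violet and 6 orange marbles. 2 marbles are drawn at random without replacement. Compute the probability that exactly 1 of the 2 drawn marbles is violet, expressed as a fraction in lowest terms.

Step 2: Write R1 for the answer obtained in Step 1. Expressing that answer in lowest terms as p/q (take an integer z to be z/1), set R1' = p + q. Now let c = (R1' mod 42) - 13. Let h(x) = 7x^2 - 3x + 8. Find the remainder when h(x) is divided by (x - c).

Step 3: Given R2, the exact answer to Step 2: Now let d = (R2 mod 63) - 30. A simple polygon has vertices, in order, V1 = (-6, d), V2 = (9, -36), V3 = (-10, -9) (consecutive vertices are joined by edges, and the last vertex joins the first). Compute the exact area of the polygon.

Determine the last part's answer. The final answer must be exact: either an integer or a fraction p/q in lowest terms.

Step 1: total draws C(11,2) = 55; favorable C(5,1)*C(6,1) = 30; P = 6/11; answer 6/11
Step 2: R1 = 6/11; threaded value p + q = 17; c = 4; remainder = value at the root: 7*(4)^2 - 3*(4)^1 + 8 = (112) + (-12) + (8) = 108; answer 108
Step 3: R2 = 108; d = 15; cross terms: (-6*-36 - 9*15)=81, (9*-9 - -10*-36)=-441, (-10*15 - -6*-9)=-204; twice the area = |-564| = 564; area = 282; answer 282

282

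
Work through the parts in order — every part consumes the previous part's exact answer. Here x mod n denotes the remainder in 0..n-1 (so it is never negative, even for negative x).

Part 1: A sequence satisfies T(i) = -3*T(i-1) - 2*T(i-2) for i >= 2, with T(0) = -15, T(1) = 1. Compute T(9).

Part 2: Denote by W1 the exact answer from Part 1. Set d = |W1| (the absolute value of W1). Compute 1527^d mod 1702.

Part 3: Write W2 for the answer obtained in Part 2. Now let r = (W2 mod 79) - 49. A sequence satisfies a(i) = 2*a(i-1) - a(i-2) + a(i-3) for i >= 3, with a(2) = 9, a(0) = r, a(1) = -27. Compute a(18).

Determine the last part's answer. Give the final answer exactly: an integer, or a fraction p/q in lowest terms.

Part 1: T(2) = -3*(1) - 2*(-15) = 27; iterating: T(2)=27, T(3)=-83, T(4)=195, T(5)=-419, T(6)=867, T(7)=-1763, T(8)=3555, T(9)=-7139; answer -7139
Part 2: W1 = -7139; d = 7139; squarings mod 1702: 1527^1=1527, 1527^2=1691, 1527^4=121, 1527^8=1025, 1527^16=491, 1527^32=1099, 1527^64=1083, 1527^128=211, 1527^256=269, 1527^512=877, 1527^1024=1527, 1527^2048=1691, 1527^4096=121; 1527^7139 = 1527^1 * 1527^2 * 1527^32 * 1527^64 * 1527^128 * 1527^256 * 1527^512 * 1527^2048 * 1527^4096 = 507 (mod 1702); answer 507
Part 3: W2 = 507; r = -16; a(3) = 2*(9) - 1*(-27) + 1*(-16) = 29; iterating: a(3)=29, a(4)=22, a(5)=24, a(6)=55, a(7)=108, a(8)=185, a(9)=317, a(10)=557, a(11)=982, a(12)=1724, a(13)=3023, a(14)=5304, a(15)=9309, a(16)=16337, a(17)=28669, a(18)=50310; answer 50310

50310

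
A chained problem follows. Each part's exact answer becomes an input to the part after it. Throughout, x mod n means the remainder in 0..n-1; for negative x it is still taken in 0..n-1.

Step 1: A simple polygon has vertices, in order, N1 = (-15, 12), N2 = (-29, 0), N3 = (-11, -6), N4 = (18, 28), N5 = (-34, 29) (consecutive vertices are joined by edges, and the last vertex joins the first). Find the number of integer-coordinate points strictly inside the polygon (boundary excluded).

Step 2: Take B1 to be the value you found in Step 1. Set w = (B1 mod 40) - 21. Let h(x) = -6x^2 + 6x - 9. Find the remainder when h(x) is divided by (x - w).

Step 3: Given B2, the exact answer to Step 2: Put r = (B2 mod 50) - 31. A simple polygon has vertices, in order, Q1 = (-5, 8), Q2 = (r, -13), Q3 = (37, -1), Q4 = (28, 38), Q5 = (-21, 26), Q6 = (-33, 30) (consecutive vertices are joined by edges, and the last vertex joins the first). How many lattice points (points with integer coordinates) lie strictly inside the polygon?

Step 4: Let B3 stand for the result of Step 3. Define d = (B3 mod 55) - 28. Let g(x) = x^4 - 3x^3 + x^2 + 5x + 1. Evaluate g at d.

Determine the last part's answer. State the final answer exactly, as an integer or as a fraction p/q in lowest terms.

Step 1: cross terms: (-15*0 - -29*12)=348, (-29*-6 - -11*0)=174, (-11*28 - 18*-6)=-200, (18*29 - -34*28)=1474, (-34*12 - -15*29)=27; twice the area = |1823| = 1823; area = 1823/2; boundary points = 2 + 6 + 1 + 1 + 1 = 11; strictly interior points = area - boundary/2 + 1 = 907; answer 907
Step 2: B1 = 907; w = 6; remainder = value at the root: -6*(6)^2 + 6*(6)^1 - 9 = (-216) + (36) + (-9) = -189; answer -189
Step 3: B2 = -189; r = -20; cross terms: (-5*-13 - -20*8)=225, (-20*-1 - 37*-13)=501, (37*38 - 28*-1)=1434, (28*26 - -21*38)=1526, (-21*30 - -33*26)=228, (-33*8 - -5*30)=-114; twice the area = |3800| = 3800; area = 1900; boundary points = 3 + 3 + 3 + 1 + 4 + 2 = 16; strictly interior points = area - boundary/2 + 1 = 1893; answer 1893
Step 4: B3 = 1893; d = -5; 1*(-5)^4 - 3*(-5)^3 + 1*(-5)^2 + 5*(-5)^1 + 1 = (625) + (375) + (25) + (-25) + (1) = 1001; answer 1001

1001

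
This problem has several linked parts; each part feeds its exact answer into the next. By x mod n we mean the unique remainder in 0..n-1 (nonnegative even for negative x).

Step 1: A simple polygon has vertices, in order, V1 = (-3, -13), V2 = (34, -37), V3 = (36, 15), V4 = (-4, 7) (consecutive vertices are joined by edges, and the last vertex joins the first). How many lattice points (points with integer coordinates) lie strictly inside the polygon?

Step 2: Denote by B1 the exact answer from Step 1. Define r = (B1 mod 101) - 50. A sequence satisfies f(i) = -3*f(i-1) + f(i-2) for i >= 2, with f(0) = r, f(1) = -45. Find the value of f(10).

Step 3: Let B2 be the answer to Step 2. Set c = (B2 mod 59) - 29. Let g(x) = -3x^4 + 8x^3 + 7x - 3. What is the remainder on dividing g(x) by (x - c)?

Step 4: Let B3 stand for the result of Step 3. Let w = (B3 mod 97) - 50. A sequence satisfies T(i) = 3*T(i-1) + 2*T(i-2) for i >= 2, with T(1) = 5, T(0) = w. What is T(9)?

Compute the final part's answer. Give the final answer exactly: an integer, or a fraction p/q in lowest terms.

237395

Step 1: cross terms: (-3*-37 - 34*-13)=553, (34*15 - 36*-37)=1842, (36*7 - -4*15)=312, (-4*-13 - -3*7)=73; twice the area = |2780| = 2780; area = 1390; boundary points = 1 + 2 + 8 + 1 = 12; strictly interior points = area - boundary/2 + 1 = 1385; answer 1385
Step 2: B1 = 1385; r = 22; f(2) = -3*(-45) + 1*(22) = 157; iterating: f(2)=157, f(3)=-516, f(4)=1705, f(5)=-5631, f(6)=18598, f(7)=-61425, f(8)=202873, f(9)=-670044, f(10)=2213005; answer 2213005
Step 3: B2 = 2213005; c = 4; remainder = value at the root: -3*(4)^4 + 8*(4)^3 + 7*(4)^1 - 3 = (-768) + (512) + (28) + (-3) = -231; answer -231
Step 4: B3 = -231; w = 10; T(2) = 3*(5) + 2*(10) = 35; iterating: T(2)=35, T(3)=115, T(4)=415, T(5)=1475, T(6)=5255, T(7)=18715, T(8)=66655, T(9)=237395; answer 237395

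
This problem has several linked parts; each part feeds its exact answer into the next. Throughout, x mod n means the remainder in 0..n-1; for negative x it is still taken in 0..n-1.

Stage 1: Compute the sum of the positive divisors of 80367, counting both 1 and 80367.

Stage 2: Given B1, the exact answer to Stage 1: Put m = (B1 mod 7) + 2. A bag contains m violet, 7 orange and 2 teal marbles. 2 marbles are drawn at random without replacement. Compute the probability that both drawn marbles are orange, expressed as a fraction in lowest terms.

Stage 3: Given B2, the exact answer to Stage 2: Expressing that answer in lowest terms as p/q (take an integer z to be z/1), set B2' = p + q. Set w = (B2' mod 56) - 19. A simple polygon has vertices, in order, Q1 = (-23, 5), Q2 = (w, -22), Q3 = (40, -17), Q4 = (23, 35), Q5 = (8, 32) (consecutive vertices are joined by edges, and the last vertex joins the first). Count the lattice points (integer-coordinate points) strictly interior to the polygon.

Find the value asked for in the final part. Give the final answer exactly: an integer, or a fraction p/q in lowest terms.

Stage 1: 80367 = 3 * 7 * 43 * 89; sigma = (1 + 3) * (1 + 7) * (1 + 43) * (1 + 89) = 4 * 8 * 44 * 90 = 126720; answer 126720
Stage 2: B1 = 126720; m = 8; total draws C(17,2) = 136; favorable C(7,2) = 21; P = 21/136; answer 21/136
Stage 3: B2 = 21/136; threaded value p + q = 157; w = 26; cross terms: (-23*-22 - 26*5)=376, (26*-17 - 40*-22)=438, (40*35 - 23*-17)=1791, (23*32 - 8*35)=456, (8*5 - -23*32)=776; twice the area = |3837| = 3837; area = 3837/2; boundary points = 1 + 1 + 1 + 3 + 1 = 7; strictly interior points = area - boundary/2 + 1 = 1916; answer 1916

1916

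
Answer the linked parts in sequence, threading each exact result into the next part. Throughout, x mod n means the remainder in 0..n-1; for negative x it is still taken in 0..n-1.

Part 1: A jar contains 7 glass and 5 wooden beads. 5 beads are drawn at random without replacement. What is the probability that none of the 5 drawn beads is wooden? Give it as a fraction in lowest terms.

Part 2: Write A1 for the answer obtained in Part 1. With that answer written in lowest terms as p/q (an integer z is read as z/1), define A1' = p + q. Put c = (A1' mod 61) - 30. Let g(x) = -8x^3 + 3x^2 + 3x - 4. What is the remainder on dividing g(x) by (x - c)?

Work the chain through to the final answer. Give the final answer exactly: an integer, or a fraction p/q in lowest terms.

230

Part 1: total draws C(12,5) = 792; favorable C(7,5) = 21; P = 7/264; answer 7/264
Part 2: A1 = 7/264; threaded value p + q = 271; c = -3; remainder = value at the root: -8*(-3)^3 + 3*(-3)^2 + 3*(-3)^1 - 4 = (216) + (27) + (-9) + (-4) = 230; answer 230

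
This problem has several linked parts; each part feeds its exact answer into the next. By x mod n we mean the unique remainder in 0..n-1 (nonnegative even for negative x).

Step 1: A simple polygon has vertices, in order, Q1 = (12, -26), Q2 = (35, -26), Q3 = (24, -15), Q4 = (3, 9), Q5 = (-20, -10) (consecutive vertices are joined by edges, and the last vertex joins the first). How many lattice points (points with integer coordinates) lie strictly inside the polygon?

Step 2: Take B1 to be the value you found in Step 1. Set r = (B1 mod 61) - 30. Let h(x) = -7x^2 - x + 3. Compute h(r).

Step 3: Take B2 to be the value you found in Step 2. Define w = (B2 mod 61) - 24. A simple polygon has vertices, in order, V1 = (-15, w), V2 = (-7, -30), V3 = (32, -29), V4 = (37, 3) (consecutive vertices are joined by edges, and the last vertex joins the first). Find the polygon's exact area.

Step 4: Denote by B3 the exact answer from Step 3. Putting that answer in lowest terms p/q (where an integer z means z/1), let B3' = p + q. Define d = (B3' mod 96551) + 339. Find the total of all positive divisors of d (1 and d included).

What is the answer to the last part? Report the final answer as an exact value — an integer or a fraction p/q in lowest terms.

10584

Step 1: cross terms: (12*-26 - 35*-26)=598, (35*-15 - 24*-26)=99, (24*9 - 3*-15)=261, (3*-10 - -20*9)=150, (-20*-26 - 12*-10)=640; twice the area = |1748| = 1748; area = 874; boundary points = 23 + 11 + 3 + 1 + 16 = 54; strictly interior points = area - boundary/2 + 1 = 848; answer 848
Step 2: B1 = 848; r = 25; -7*(25)^2 - 1*(25)^1 + 3 = (-4375) + (-25) + (3) = -4397; answer -4397
Step 3: B2 = -4397; w = 32; cross terms: (-15*-30 - -7*32)=674, (-7*-29 - 32*-30)=1163, (32*3 - 37*-29)=1169, (37*32 - -15*3)=1229; twice the area = |4235| = 4235; area = 4235/2; answer 4235/2
Step 4: B3 = 4235/2; threaded value p + q = 4237; d = 4576; 4576 = 2^5 * 11 * 13; sigma = (1 + 2 + 4 + 8 + 16 + 32) * (1 + 11) * (1 + 13) = 63 * 12 * 14 = 10584; answer 10584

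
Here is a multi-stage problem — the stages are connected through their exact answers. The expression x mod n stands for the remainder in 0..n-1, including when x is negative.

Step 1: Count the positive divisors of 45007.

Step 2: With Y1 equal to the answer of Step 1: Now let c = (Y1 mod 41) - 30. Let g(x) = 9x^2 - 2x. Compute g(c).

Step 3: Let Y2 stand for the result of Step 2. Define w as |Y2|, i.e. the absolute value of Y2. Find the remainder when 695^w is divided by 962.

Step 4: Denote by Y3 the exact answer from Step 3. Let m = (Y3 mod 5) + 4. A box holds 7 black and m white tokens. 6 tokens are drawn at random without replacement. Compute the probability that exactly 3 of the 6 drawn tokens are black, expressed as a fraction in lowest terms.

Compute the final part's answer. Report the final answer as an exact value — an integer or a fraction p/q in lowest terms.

25/66

Step 1: 45007 is prime, so its only divisors are 1 and 45007; count = 2; answer 2
Step 2: Y1 = 2; c = -28; 9*(-28)^2 - 2*(-28)^1 = (7056) + (56) = 7112; answer 7112
Step 3: Y2 = 7112; w = 7112; squarings mod 962: 695^1=695, 695^2=101, 695^4=581, 695^8=861, 695^16=581, 695^32=861, 695^64=581, 695^128=861, 695^256=581, 695^512=861, 695^1024=581, 695^2048=861, 695^4096=581; 695^7112 = 695^8 * 695^64 * 695^128 * 695^256 * 695^512 * 695^2048 * 695^4096 = 861 (mod 962); answer 861
Step 4: Y3 = 861; m = 5; total draws C(12,6) = 924; favorable C(7,3)*C(5,3) = 350; P = 25/66; answer 25/66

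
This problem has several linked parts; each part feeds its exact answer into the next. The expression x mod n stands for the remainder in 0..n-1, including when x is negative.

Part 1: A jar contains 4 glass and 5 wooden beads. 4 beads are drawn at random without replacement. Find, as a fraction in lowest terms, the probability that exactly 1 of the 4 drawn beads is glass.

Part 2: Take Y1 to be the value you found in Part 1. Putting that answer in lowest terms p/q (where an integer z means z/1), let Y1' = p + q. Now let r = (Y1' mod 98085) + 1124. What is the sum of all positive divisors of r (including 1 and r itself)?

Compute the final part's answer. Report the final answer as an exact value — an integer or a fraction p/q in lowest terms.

Part 1: total draws C(9,4) = 126; favorable C(4,1)*C(5,3) = 40; P = 20/63; answer 20/63
Part 2: Y1 = 20/63; threaded value p + q = 83; r = 1207; 1207 = 17 * 71; sigma = (1 + 17) * (1 + 71) = 18 * 72 = 1296; answer 1296

1296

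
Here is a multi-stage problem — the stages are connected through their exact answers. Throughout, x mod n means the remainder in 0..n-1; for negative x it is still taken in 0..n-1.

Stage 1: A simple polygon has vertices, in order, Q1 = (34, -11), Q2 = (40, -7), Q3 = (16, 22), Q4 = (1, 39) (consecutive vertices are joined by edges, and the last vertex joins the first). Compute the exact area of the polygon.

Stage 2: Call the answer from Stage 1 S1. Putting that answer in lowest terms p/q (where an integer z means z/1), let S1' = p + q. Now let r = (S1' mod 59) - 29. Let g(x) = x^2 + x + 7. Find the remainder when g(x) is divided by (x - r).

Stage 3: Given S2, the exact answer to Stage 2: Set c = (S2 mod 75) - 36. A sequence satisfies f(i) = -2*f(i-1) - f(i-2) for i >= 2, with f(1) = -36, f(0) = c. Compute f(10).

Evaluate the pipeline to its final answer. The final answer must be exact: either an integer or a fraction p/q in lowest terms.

576

Stage 1: cross terms: (34*-7 - 40*-11)=202, (40*22 - 16*-7)=992, (16*39 - 1*22)=602, (1*-11 - 34*39)=-1337; twice the area = |459| = 459; area = 459/2; answer 459/2
Stage 2: S1 = 459/2; threaded value p + q = 461; r = 19; remainder = value at the root: 1*(19)^2 + 1*(19)^1 + 7 = (361) + (19) + (7) = 387; answer 387
Stage 3: S2 = 387; c = -24; f(2) = -2*(-36) - 1*(-24) = 96; iterating: f(2)=96, f(3)=-156, f(4)=216, f(5)=-276, f(6)=336, f(7)=-396, f(8)=456, f(9)=-516, f(10)=576; answer 576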